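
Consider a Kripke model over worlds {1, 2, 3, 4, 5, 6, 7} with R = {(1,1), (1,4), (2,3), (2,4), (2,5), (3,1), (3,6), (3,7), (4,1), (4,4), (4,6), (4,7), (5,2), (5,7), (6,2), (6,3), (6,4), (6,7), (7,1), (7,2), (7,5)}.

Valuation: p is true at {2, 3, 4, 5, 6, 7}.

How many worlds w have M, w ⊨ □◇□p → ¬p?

1: □◇□p is F, ¬p is T. ✓
2: □◇□p is T, ¬p is F. ✗
3: □◇□p is F, ¬p is F. ✓
4: □◇□p is F, ¬p is F. ✓
5: □◇□p is T, ¬p is F. ✗
6: □◇□p is T, ¬p is F. ✗
7: □◇□p is F, ¬p is F. ✓
Satisfying worlds: {1, 3, 4, 7}.

4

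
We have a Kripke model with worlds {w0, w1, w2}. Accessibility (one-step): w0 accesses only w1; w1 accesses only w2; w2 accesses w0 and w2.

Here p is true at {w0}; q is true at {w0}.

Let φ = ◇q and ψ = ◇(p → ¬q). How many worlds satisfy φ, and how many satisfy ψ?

1 and 3

For ◇q:
w0: successors {w1}; q there: w1:F. ✗
w1: successors {w2}; q there: w2:F. ✗
w2: successors {w0, w2}; q there: w0:T, w2:F. ✓
— 1 world.
For ◇(p → ¬q):
w0: successors {w1}; p → ¬q there: w1:T. ✓
w1: successors {w2}; p → ¬q there: w2:T. ✓
w2: successors {w0, w2}; p → ¬q there: w0:F, w2:T. ✓
— 3 worlds.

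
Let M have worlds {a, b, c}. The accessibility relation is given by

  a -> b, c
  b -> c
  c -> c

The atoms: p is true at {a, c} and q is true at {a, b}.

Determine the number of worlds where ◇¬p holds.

a: successors {b, c}; ¬p there: b:T, c:F. ✓
b: successors {c}; ¬p there: c:F. ✗
c: successors {c}; ¬p there: c:F. ✗
Satisfying worlds: {a}.

1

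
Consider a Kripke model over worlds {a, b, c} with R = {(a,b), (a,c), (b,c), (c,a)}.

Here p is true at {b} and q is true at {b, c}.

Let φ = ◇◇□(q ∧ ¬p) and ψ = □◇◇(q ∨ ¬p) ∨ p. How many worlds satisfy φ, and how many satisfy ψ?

For ◇◇□(q ∧ ¬p):
a: successors {b, c}; ◇□(q ∧ ¬p) there: b:F, c:F. ✗
b: successors {c}; ◇□(q ∧ ¬p) there: c:F. ✗
c: successors {a}; ◇□(q ∧ ¬p) there: a:T. ✓
— 1 world.
For □◇◇(q ∨ ¬p) ∨ p:
a: □◇◇(q ∨ ¬p) is T, p is F. ✓
b: □◇◇(q ∨ ¬p) is T, p is T. ✓
c: □◇◇(q ∨ ¬p) is T, p is F. ✓
— 3 worlds.

1 and 3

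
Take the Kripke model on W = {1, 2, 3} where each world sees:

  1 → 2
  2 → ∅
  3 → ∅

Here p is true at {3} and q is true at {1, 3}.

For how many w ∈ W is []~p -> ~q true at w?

1: []~p is T, ~q is F. ✗
2: []~p is T, ~q is T. ✓
3: []~p is T, ~q is F. ✗
Satisfying worlds: {2}.

1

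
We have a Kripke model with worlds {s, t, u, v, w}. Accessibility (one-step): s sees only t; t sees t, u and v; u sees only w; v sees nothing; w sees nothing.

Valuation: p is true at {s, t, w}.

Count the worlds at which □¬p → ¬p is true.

s: □¬p is F, ¬p is F. ✓
t: □¬p is F, ¬p is F. ✓
u: □¬p is F, ¬p is T. ✓
v: □¬p is T, ¬p is T. ✓
w: □¬p is T, ¬p is F. ✗
Satisfying worlds: {s, t, u, v}.

4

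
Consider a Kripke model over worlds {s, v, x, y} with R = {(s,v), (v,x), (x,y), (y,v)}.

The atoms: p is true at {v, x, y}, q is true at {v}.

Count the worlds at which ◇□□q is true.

1

s: successors {v}; □□q there: v:F. ✗
v: successors {x}; □□q there: x:T. ✓
x: successors {y}; □□q there: y:F. ✗
y: successors {v}; □□q there: v:F. ✗
Satisfying worlds: {v}.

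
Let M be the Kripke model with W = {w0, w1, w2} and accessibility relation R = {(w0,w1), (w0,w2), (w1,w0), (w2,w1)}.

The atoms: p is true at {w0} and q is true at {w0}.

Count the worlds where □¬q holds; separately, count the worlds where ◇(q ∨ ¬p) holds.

For □¬q:
w0: successors {w1, w2}; ¬q there: w1:T, w2:T. ✓
w1: successors {w0}; ¬q there: w0:F. ✗
w2: successors {w1}; ¬q there: w1:T. ✓
— 2 worlds.
For ◇(q ∨ ¬p):
w0: successors {w1, w2}; q ∨ ¬p there: w1:T, w2:T. ✓
w1: successors {w0}; q ∨ ¬p there: w0:T. ✓
w2: successors {w1}; q ∨ ¬p there: w1:T. ✓
— 3 worlds.

2 and 3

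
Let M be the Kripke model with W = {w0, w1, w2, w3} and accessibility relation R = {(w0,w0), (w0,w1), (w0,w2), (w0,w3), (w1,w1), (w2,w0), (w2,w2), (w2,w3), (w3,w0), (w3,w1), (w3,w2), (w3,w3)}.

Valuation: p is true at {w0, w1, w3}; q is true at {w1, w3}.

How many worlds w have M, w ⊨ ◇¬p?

w0: successors {w0, w1, w2, w3}; ¬p there: w0:F, w1:F, w2:T, w3:F. ✓
w1: successors {w1}; ¬p there: w1:F. ✗
w2: successors {w0, w2, w3}; ¬p there: w0:F, w2:T, w3:F. ✓
w3: successors {w0, w1, w2, w3}; ¬p there: w0:F, w1:F, w2:T, w3:F. ✓
Satisfying worlds: {w0, w2, w3}.

3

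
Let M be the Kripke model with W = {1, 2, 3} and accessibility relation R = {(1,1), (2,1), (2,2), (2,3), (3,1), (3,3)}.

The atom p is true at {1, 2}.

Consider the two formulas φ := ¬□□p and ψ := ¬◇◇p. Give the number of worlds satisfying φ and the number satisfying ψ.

2 and 0

For ¬□□p:
1: □□p is T. ✗
2: □□p is F. ✓
3: □□p is F. ✓
— 2 worlds.
For ¬◇◇p:
1: ◇◇p is T. ✗
2: ◇◇p is T. ✗
3: ◇◇p is T. ✗
— 0 worlds.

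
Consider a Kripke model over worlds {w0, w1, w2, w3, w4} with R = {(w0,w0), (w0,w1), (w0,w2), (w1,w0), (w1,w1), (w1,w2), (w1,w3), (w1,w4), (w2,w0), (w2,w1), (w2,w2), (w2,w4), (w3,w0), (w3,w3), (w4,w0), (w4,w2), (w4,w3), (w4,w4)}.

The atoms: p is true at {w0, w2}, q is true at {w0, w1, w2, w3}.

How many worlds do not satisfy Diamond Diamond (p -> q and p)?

0

w0: successors {w0, w1, w2}; Diamond (p -> q and p) there: w0:T, w1:T, w2:T. ✓
w1: successors {w0, w1, w2, w3, w4}; Diamond (p -> q and p) there: w0:T, w1:T, w2:T, w3:T, w4:T. ✓
w2: successors {w0, w1, w2, w4}; Diamond (p -> q and p) there: w0:T, w1:T, w2:T, w4:T. ✓
w3: successors {w0, w3}; Diamond (p -> q and p) there: w0:T, w3:T. ✓
w4: successors {w0, w2, w3, w4}; Diamond (p -> q and p) there: w0:T, w2:T, w3:T, w4:T. ✓
Satisfying worlds: {w0, w1, w2, w3, w4}.
So Diamond Diamond (p -> q and p) fails at the other 0 worlds.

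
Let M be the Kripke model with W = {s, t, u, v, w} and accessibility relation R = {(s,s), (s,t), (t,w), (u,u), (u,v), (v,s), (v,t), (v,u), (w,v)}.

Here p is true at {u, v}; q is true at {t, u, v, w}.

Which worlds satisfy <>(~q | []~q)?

{s, v}

s: successors {s, t}; ~q | []~q there: s:T, t:F. ✓
t: successors {w}; ~q | []~q there: w:F. ✗
u: successors {u, v}; ~q | []~q there: u:F, v:F. ✗
v: successors {s, t, u}; ~q | []~q there: s:T, t:F, u:F. ✓
w: successors {v}; ~q | []~q there: v:F. ✗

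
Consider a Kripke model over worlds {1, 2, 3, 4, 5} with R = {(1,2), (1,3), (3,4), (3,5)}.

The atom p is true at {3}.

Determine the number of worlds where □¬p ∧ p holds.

1

1: □¬p is F, p is F. ✗
2: □¬p is T, p is F. ✗
3: □¬p is T, p is T. ✓
4: □¬p is T, p is F. ✗
5: □¬p is T, p is F. ✗
Satisfying worlds: {3}.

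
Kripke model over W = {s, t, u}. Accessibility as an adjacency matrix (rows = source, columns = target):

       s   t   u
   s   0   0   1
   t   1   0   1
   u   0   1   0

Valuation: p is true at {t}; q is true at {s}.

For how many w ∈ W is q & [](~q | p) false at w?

s: q is T, [](~q | p) is T. ✓
t: q is F, [](~q | p) is F. ✗
u: q is F, [](~q | p) is T. ✗
Satisfying worlds: {s}.
So q & [](~q | p) fails at the other 2 worlds.

2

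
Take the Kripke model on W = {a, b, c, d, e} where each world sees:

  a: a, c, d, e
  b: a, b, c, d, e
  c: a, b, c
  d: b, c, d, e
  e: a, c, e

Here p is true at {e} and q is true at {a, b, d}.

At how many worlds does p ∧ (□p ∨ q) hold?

a: p is F, □p ∨ q is T. ✗
b: p is F, □p ∨ q is T. ✗
c: p is F, □p ∨ q is F. ✗
d: p is F, □p ∨ q is T. ✗
e: p is T, □p ∨ q is F. ✗
Satisfying worlds: ∅.

0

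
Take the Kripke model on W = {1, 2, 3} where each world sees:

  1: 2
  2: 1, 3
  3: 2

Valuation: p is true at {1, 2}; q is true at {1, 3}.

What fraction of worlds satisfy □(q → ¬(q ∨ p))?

2/3

1: successors {2}; q → ¬(q ∨ p) there: 2:T. ✓
2: successors {1, 3}; q → ¬(q ∨ p) there: 1:F, 3:F. ✗
3: successors {2}; q → ¬(q ∨ p) there: 2:T. ✓
That's 2 of 3 worlds, so 2/3.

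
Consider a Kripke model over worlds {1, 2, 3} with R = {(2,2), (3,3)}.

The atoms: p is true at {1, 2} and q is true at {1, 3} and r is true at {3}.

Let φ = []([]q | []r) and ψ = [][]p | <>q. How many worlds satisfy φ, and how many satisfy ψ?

For []([]q | []r):
1: no successors, so []([]q | []r) holds vacuously. ✓
2: successors {2}; []q | []r there: 2:F. ✗
3: successors {3}; []q | []r there: 3:T. ✓
— 2 worlds.
For [][]p | <>q:
1: [][]p is T, <>q is F. ✓
2: [][]p is T, <>q is F. ✓
3: [][]p is F, <>q is T. ✓
— 3 worlds.

2 and 3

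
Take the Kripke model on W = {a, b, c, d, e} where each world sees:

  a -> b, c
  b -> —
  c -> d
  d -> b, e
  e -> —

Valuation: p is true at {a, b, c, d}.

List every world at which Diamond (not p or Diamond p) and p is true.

{a, c, d}

a: Diamond (not p or Diamond p) is T, p is T. ✓
b: Diamond (not p or Diamond p) is F, p is T. ✗
c: Diamond (not p or Diamond p) is T, p is T. ✓
d: Diamond (not p or Diamond p) is T, p is T. ✓
e: Diamond (not p or Diamond p) is F, p is F. ✗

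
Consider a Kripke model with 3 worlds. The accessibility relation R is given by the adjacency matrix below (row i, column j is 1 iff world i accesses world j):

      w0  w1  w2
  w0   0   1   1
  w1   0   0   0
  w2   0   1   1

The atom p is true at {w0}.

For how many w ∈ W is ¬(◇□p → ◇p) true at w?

w0: ◇□p → ◇p is F. ✓
w1: ◇□p → ◇p is T. ✗
w2: ◇□p → ◇p is F. ✓
Satisfying worlds: {w0, w2}.

2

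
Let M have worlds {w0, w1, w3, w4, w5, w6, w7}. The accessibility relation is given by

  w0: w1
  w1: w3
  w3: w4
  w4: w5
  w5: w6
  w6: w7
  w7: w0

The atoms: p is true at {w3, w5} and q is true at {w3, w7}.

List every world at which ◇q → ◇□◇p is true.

{w0, w1, w3, w4, w5, w7}

w0: ◇q is F, ◇□◇p is F. ✓
w1: ◇q is T, ◇□◇p is T. ✓
w3: ◇q is F, ◇□◇p is F. ✓
w4: ◇q is F, ◇□◇p is F. ✓
w5: ◇q is F, ◇□◇p is F. ✓
w6: ◇q is T, ◇□◇p is F. ✗
w7: ◇q is F, ◇□◇p is T. ✓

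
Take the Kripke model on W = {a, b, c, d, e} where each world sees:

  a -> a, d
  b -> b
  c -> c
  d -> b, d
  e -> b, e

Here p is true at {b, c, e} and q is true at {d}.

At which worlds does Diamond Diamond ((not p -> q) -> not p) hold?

{a, d}

a: successors {a, d}; Diamond ((not p -> q) -> not p) there: a:T, d:T. ✓
b: successors {b}; Diamond ((not p -> q) -> not p) there: b:F. ✗
c: successors {c}; Diamond ((not p -> q) -> not p) there: c:F. ✗
d: successors {b, d}; Diamond ((not p -> q) -> not p) there: b:F, d:T. ✓
e: successors {b, e}; Diamond ((not p -> q) -> not p) there: b:F, e:F. ✗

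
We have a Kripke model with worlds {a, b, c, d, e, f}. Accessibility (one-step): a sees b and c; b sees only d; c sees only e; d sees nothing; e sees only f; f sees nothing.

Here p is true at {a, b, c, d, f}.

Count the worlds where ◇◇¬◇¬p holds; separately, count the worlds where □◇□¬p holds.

2 and 3

For ◇◇¬◇¬p:
a: successors {b, c}; ◇¬◇¬p there: b:T, c:T. ✓
b: successors {d}; ◇¬◇¬p there: d:F. ✗
c: successors {e}; ◇¬◇¬p there: e:T. ✓
d: no successors, so ◇◇¬◇¬p fails. ✗
e: successors {f}; ◇¬◇¬p there: f:F. ✗
f: no successors, so ◇◇¬◇¬p fails. ✗
— 2 worlds.
For □◇□¬p:
a: successors {b, c}; ◇□¬p there: b:T, c:F. ✗
b: successors {d}; ◇□¬p there: d:F. ✗
c: successors {e}; ◇□¬p there: e:T. ✓
d: no successors, so □◇□¬p holds vacuously. ✓
e: successors {f}; ◇□¬p there: f:F. ✗
f: no successors, so □◇□¬p holds vacuously. ✓
— 3 worlds.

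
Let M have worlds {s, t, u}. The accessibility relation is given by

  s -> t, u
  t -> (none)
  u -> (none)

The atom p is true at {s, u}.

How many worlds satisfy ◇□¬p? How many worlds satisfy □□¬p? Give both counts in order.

1 and 3

For ◇□¬p:
s: successors {t, u}; □¬p there: t:T, u:T. ✓
t: no successors, so ◇□¬p fails. ✗
u: no successors, so ◇□¬p fails. ✗
— 1 world.
For □□¬p:
s: successors {t, u}; □¬p there: t:T, u:T. ✓
t: no successors, so □□¬p holds vacuously. ✓
u: no successors, so □□¬p holds vacuously. ✓
— 3 worlds.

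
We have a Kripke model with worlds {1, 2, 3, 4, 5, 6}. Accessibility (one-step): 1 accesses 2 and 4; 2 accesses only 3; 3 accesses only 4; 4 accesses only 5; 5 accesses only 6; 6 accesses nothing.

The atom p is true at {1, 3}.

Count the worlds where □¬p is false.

1

1: successors {2, 4}; ¬p there: 2:T, 4:T. ✓
2: successors {3}; ¬p there: 3:F. ✗
3: successors {4}; ¬p there: 4:T. ✓
4: successors {5}; ¬p there: 5:T. ✓
5: successors {6}; ¬p there: 6:T. ✓
6: no successors, so □¬p holds vacuously. ✓
Satisfying worlds: {1, 3, 4, 5, 6}.
So □¬p fails at the other 1 world.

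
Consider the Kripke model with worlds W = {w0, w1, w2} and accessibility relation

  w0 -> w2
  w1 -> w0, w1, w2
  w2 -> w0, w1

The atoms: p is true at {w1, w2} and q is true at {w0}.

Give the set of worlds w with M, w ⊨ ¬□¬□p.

w0: □¬□p is T. ✗
w1: □¬□p is F. ✓
w2: □¬□p is F. ✓

{w1, w2}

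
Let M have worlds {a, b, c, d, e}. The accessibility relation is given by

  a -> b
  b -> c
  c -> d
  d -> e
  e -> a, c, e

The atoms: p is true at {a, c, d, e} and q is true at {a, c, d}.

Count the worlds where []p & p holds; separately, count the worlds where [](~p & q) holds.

3 and 0

For []p & p:
a: []p is F, p is T. ✗
b: []p is T, p is F. ✗
c: []p is T, p is T. ✓
d: []p is T, p is T. ✓
e: []p is T, p is T. ✓
— 3 worlds.
For [](~p & q):
a: successors {b}; ~p & q there: b:F. ✗
b: successors {c}; ~p & q there: c:F. ✗
c: successors {d}; ~p & q there: d:F. ✗
d: successors {e}; ~p & q there: e:F. ✗
e: successors {a, c, e}; ~p & q there: a:F, c:F, e:F. ✗
— 0 worlds.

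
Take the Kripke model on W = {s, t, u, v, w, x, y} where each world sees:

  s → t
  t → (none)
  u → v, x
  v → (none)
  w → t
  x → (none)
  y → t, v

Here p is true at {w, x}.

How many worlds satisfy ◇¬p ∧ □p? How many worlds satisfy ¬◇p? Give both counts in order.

0 and 6

For ◇¬p ∧ □p:
s: ◇¬p is T, □p is F. ✗
t: ◇¬p is F, □p is T. ✗
u: ◇¬p is T, □p is F. ✗
v: ◇¬p is F, □p is T. ✗
w: ◇¬p is T, □p is F. ✗
x: ◇¬p is F, □p is T. ✗
y: ◇¬p is T, □p is F. ✗
— 0 worlds.
For ¬◇p:
s: ◇p is F. ✓
t: ◇p is F. ✓
u: ◇p is T. ✗
v: ◇p is F. ✓
w: ◇p is F. ✓
x: ◇p is F. ✓
y: ◇p is F. ✓
— 6 worlds.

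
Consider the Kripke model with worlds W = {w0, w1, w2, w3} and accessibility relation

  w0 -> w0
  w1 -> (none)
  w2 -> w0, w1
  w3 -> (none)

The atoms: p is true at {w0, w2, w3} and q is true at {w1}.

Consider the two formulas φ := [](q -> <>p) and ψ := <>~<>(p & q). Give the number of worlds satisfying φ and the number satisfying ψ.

3 and 2

For [](q -> <>p):
w0: successors {w0}; q -> <>p there: w0:T. ✓
w1: no successors, so [](q -> <>p) holds vacuously. ✓
w2: successors {w0, w1}; q -> <>p there: w0:T, w1:F. ✗
w3: no successors, so [](q -> <>p) holds vacuously. ✓
— 3 worlds.
For <>~<>(p & q):
w0: successors {w0}; ~<>(p & q) there: w0:T. ✓
w1: no successors, so <>~<>(p & q) fails. ✗
w2: successors {w0, w1}; ~<>(p & q) there: w0:T, w1:T. ✓
w3: no successors, so <>~<>(p & q) fails. ✗
— 2 worlds.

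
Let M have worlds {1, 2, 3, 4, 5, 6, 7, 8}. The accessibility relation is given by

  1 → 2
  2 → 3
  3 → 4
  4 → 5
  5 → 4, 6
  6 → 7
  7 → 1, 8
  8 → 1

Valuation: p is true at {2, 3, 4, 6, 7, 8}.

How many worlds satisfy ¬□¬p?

1: □¬p is F. ✓
2: □¬p is F. ✓
3: □¬p is F. ✓
4: □¬p is T. ✗
5: □¬p is F. ✓
6: □¬p is F. ✓
7: □¬p is F. ✓
8: □¬p is T. ✗
Satisfying worlds: {1, 2, 3, 5, 6, 7}.

6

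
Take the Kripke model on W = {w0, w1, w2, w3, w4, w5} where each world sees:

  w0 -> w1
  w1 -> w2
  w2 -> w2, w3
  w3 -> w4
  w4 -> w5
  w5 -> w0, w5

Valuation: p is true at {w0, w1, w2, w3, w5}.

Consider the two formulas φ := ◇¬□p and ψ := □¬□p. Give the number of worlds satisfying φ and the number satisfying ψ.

For ◇¬□p:
w0: successors {w1}; ¬□p there: w1:F. ✗
w1: successors {w2}; ¬□p there: w2:F. ✗
w2: successors {w2, w3}; ¬□p there: w2:F, w3:T. ✓
w3: successors {w4}; ¬□p there: w4:F. ✗
w4: successors {w5}; ¬□p there: w5:F. ✗
w5: successors {w0, w5}; ¬□p there: w0:F, w5:F. ✗
— 1 world.
For □¬□p:
w0: successors {w1}; ¬□p there: w1:F. ✗
w1: successors {w2}; ¬□p there: w2:F. ✗
w2: successors {w2, w3}; ¬□p there: w2:F, w3:T. ✗
w3: successors {w4}; ¬□p there: w4:F. ✗
w4: successors {w5}; ¬□p there: w5:F. ✗
w5: successors {w0, w5}; ¬□p there: w0:F, w5:F. ✗
— 0 worlds.

1 and 0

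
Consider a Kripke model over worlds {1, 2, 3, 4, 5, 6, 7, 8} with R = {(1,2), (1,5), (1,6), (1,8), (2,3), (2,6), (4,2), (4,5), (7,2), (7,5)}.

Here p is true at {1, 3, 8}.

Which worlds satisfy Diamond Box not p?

{1, 2, 4, 7}

1: successors {2, 5, 6, 8}; Box not p there: 2:F, 5:T, 6:T, 8:T. ✓
2: successors {3, 6}; Box not p there: 3:T, 6:T. ✓
3: no successors, so Diamond Box not p fails. ✗
4: successors {2, 5}; Box not p there: 2:F, 5:T. ✓
5: no successors, so Diamond Box not p fails. ✗
6: no successors, so Diamond Box not p fails. ✗
7: successors {2, 5}; Box not p there: 2:F, 5:T. ✓
8: no successors, so Diamond Box not p fails. ✗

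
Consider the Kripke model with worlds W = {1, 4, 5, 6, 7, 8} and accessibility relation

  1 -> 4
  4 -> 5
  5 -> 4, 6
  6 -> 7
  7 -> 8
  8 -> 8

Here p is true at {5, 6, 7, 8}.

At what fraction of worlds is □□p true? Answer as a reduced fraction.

1: successors {4}; □p there: 4:T. ✓
4: successors {5}; □p there: 5:F. ✗
5: successors {4, 6}; □p there: 4:T, 6:T. ✓
6: successors {7}; □p there: 7:T. ✓
7: successors {8}; □p there: 8:T. ✓
8: successors {8}; □p there: 8:T. ✓
That's 5 of 6 worlds, so 5/6.

5/6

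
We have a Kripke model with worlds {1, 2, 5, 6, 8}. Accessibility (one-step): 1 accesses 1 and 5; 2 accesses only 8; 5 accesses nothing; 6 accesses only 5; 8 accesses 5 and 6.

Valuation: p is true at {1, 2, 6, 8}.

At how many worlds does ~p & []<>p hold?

1: ~p is F, []<>p is F. ✗
2: ~p is F, []<>p is T. ✗
5: ~p is T, []<>p is T. ✓
6: ~p is F, []<>p is F. ✗
8: ~p is F, []<>p is F. ✗
Satisfying worlds: {5}.

1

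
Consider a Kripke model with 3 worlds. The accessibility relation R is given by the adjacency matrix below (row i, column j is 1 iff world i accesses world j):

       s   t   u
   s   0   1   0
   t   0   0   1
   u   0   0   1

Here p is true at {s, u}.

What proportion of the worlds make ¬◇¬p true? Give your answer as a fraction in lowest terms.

2/3

s: ◇¬p is T. ✗
t: ◇¬p is F. ✓
u: ◇¬p is F. ✓
That's 2 of 3 worlds, so 2/3.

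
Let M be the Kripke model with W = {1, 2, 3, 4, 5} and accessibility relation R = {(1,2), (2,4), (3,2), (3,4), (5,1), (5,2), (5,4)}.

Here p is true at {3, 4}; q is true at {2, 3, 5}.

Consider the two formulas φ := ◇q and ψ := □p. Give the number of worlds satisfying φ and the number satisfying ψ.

3 and 2

For ◇q:
1: successors {2}; q there: 2:T. ✓
2: successors {4}; q there: 4:F. ✗
3: successors {2, 4}; q there: 2:T, 4:F. ✓
4: no successors, so ◇q fails. ✗
5: successors {1, 2, 4}; q there: 1:F, 2:T, 4:F. ✓
— 3 worlds.
For □p:
1: successors {2}; p there: 2:F. ✗
2: successors {4}; p there: 4:T. ✓
3: successors {2, 4}; p there: 2:F, 4:T. ✗
4: no successors, so □p holds vacuously. ✓
5: successors {1, 2, 4}; p there: 1:F, 2:F, 4:T. ✗
— 2 worlds.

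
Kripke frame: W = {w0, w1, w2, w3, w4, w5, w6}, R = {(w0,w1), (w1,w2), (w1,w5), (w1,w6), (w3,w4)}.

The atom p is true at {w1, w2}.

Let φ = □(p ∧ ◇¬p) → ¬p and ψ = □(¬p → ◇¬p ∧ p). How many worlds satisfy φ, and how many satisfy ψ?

6 and 5

For □(p ∧ ◇¬p) → ¬p:
w0: □(p ∧ ◇¬p) is T, ¬p is T. ✓
w1: □(p ∧ ◇¬p) is F, ¬p is F. ✓
w2: □(p ∧ ◇¬p) is T, ¬p is F. ✗
w3: □(p ∧ ◇¬p) is F, ¬p is T. ✓
w4: □(p ∧ ◇¬p) is T, ¬p is T. ✓
w5: □(p ∧ ◇¬p) is T, ¬p is T. ✓
w6: □(p ∧ ◇¬p) is T, ¬p is T. ✓
— 6 worlds.
For □(¬p → ◇¬p ∧ p):
w0: successors {w1}; ¬p → ◇¬p ∧ p there: w1:T. ✓
w1: successors {w2, w5, w6}; ¬p → ◇¬p ∧ p there: w2:T, w5:F, w6:F. ✗
w2: no successors, so □(¬p → ◇¬p ∧ p) holds vacuously. ✓
w3: successors {w4}; ¬p → ◇¬p ∧ p there: w4:F. ✗
w4: no successors, so □(¬p → ◇¬p ∧ p) holds vacuously. ✓
w5: no successors, so □(¬p → ◇¬p ∧ p) holds vacuously. ✓
w6: no successors, so □(¬p → ◇¬p ∧ p) holds vacuously. ✓
— 5 worlds.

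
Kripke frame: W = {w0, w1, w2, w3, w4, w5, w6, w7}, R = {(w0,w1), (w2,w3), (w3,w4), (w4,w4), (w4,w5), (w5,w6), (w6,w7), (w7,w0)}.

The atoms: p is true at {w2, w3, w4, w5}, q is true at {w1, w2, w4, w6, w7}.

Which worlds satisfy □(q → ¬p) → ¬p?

w0: □(q → ¬p) is T, ¬p is T. ✓
w1: □(q → ¬p) is T, ¬p is T. ✓
w2: □(q → ¬p) is T, ¬p is F. ✗
w3: □(q → ¬p) is F, ¬p is F. ✓
w4: □(q → ¬p) is F, ¬p is F. ✓
w5: □(q → ¬p) is T, ¬p is F. ✗
w6: □(q → ¬p) is T, ¬p is T. ✓
w7: □(q → ¬p) is T, ¬p is T. ✓

{w0, w1, w3, w4, w6, w7}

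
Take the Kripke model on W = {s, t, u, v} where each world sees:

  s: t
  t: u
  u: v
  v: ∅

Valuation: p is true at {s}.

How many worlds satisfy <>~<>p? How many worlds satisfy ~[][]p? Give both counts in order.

3 and 2

For <>~<>p:
s: successors {t}; ~<>p there: t:T. ✓
t: successors {u}; ~<>p there: u:T. ✓
u: successors {v}; ~<>p there: v:T. ✓
v: no successors, so <>~<>p fails. ✗
— 3 worlds.
For ~[][]p:
s: [][]p is F. ✓
t: [][]p is F. ✓
u: [][]p is T. ✗
v: [][]p is T. ✗
— 2 worlds.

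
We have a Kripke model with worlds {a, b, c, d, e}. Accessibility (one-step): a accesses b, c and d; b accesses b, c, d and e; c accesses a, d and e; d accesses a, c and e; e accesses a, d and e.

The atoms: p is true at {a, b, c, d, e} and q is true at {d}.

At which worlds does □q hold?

a: successors {b, c, d}; q there: b:F, c:F, d:T. ✗
b: successors {b, c, d, e}; q there: b:F, c:F, d:T, e:F. ✗
c: successors {a, d, e}; q there: a:F, d:T, e:F. ✗
d: successors {a, c, e}; q there: a:F, c:F, e:F. ✗
e: successors {a, d, e}; q there: a:F, d:T, e:F. ✗

∅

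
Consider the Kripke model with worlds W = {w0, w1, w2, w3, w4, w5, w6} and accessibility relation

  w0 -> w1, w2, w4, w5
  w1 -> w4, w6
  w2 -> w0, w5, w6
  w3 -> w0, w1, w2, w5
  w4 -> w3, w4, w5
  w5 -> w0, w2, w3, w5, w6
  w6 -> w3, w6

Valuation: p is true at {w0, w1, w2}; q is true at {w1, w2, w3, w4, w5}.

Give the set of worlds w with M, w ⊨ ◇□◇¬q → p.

{w0, w1, w2, w3, w4}

w0: ◇□◇¬q is F, p is T. ✓
w1: ◇□◇¬q is T, p is T. ✓
w2: ◇□◇¬q is T, p is T. ✓
w3: ◇□◇¬q is F, p is F. ✓
w4: ◇□◇¬q is F, p is F. ✓
w5: ◇□◇¬q is T, p is F. ✗
w6: ◇□◇¬q is T, p is F. ✗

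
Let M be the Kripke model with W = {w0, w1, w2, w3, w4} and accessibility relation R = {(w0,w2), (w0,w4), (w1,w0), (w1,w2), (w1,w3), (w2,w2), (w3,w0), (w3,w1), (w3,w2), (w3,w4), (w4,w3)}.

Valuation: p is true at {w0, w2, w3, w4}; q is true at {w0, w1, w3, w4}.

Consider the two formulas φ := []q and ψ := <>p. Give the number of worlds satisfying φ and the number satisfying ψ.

For []q:
w0: successors {w2, w4}; q there: w2:F, w4:T. ✗
w1: successors {w0, w2, w3}; q there: w0:T, w2:F, w3:T. ✗
w2: successors {w2}; q there: w2:F. ✗
w3: successors {w0, w1, w2, w4}; q there: w0:T, w1:T, w2:F, w4:T. ✗
w4: successors {w3}; q there: w3:T. ✓
— 1 world.
For <>p:
w0: successors {w2, w4}; p there: w2:T, w4:T. ✓
w1: successors {w0, w2, w3}; p there: w0:T, w2:T, w3:T. ✓
w2: successors {w2}; p there: w2:T. ✓
w3: successors {w0, w1, w2, w4}; p there: w0:T, w1:F, w2:T, w4:T. ✓
w4: successors {w3}; p there: w3:T. ✓
— 5 worlds.

1 and 5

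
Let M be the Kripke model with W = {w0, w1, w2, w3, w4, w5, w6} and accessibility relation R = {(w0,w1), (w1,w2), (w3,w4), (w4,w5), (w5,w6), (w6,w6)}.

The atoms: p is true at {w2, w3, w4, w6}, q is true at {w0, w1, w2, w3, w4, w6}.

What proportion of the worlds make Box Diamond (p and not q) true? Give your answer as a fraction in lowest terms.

1/7

w0: successors {w1}; Diamond (p and not q) there: w1:F. ✗
w1: successors {w2}; Diamond (p and not q) there: w2:F. ✗
w2: no successors, so Box Diamond (p and not q) holds vacuously. ✓
w3: successors {w4}; Diamond (p and not q) there: w4:F. ✗
w4: successors {w5}; Diamond (p and not q) there: w5:F. ✗
w5: successors {w6}; Diamond (p and not q) there: w6:F. ✗
w6: successors {w6}; Diamond (p and not q) there: w6:F. ✗
That's 1 of 7 worlds, so 1/7.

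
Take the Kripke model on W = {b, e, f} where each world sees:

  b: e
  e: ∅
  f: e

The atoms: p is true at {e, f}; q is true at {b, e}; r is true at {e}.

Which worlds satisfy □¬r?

{e}

b: successors {e}; ¬r there: e:F. ✗
e: no successors, so □¬r holds vacuously. ✓
f: successors {e}; ¬r there: e:F. ✗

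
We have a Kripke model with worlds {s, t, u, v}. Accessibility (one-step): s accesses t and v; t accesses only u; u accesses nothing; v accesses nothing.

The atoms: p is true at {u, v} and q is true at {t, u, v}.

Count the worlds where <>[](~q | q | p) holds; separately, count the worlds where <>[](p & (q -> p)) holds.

For <>[](~q | q | p):
s: successors {t, v}; [](~q | q | p) there: t:T, v:T. ✓
t: successors {u}; [](~q | q | p) there: u:T. ✓
u: no successors, so <>[](~q | q | p) fails. ✗
v: no successors, so <>[](~q | q | p) fails. ✗
— 2 worlds.
For <>[](p & (q -> p)):
s: successors {t, v}; [](p & (q -> p)) there: t:T, v:T. ✓
t: successors {u}; [](p & (q -> p)) there: u:T. ✓
u: no successors, so <>[](p & (q -> p)) fails. ✗
v: no successors, so <>[](p & (q -> p)) fails. ✗
— 2 worlds.

2 and 2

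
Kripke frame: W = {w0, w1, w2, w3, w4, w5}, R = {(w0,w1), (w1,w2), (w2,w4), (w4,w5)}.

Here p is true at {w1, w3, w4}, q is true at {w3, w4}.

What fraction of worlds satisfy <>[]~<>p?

w0: successors {w1}; []~<>p there: w1:F. ✗
w1: successors {w2}; []~<>p there: w2:T. ✓
w2: successors {w4}; []~<>p there: w4:T. ✓
w3: no successors, so <>[]~<>p fails. ✗
w4: successors {w5}; []~<>p there: w5:T. ✓
w5: no successors, so <>[]~<>p fails. ✗
That's 3 of 6 worlds, so 3/6 = 1/2.

1/2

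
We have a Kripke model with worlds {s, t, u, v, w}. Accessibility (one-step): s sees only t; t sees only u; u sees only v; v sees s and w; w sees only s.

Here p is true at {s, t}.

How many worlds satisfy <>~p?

3

s: successors {t}; ~p there: t:F. ✗
t: successors {u}; ~p there: u:T. ✓
u: successors {v}; ~p there: v:T. ✓
v: successors {s, w}; ~p there: s:F, w:T. ✓
w: successors {s}; ~p there: s:F. ✗
Satisfying worlds: {t, u, v}.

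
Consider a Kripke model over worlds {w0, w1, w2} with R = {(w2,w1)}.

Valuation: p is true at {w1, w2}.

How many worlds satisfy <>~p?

0

w0: no successors, so <>~p fails. ✗
w1: no successors, so <>~p fails. ✗
w2: successors {w1}; ~p there: w1:F. ✗
Satisfying worlds: ∅.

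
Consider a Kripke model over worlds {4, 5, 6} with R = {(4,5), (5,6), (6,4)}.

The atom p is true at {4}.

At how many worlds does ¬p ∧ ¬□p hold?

1

4: ¬p is F, ¬□p is T. ✗
5: ¬p is T, ¬□p is T. ✓
6: ¬p is T, ¬□p is F. ✗
Satisfying worlds: {5}.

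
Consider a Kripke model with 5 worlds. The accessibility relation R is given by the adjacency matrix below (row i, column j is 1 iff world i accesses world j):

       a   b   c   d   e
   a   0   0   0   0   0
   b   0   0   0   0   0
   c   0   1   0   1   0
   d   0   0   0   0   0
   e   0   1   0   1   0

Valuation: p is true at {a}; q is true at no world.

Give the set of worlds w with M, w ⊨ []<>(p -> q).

{a, b, d}

a: no successors, so []<>(p -> q) holds vacuously. ✓
b: no successors, so []<>(p -> q) holds vacuously. ✓
c: successors {b, d}; <>(p -> q) there: b:F, d:F. ✗
d: no successors, so []<>(p -> q) holds vacuously. ✓
e: successors {b, d}; <>(p -> q) there: b:F, d:F. ✗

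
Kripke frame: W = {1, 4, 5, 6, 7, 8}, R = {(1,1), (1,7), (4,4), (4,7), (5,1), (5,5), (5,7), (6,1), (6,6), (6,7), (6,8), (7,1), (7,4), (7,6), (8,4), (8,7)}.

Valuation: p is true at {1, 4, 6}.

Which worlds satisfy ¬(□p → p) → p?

1: ¬(□p → p) is F, p is T. ✓
4: ¬(□p → p) is F, p is T. ✓
5: ¬(□p → p) is F, p is F. ✓
6: ¬(□p → p) is F, p is T. ✓
7: ¬(□p → p) is T, p is F. ✗
8: ¬(□p → p) is F, p is F. ✓

{1, 4, 5, 6, 8}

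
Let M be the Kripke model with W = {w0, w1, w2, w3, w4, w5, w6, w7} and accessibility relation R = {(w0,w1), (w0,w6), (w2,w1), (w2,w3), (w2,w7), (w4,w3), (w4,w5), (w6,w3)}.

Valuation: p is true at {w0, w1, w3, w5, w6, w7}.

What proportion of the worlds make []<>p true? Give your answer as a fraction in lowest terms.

w0: successors {w1, w6}; <>p there: w1:F, w6:T. ✗
w1: no successors, so []<>p holds vacuously. ✓
w2: successors {w1, w3, w7}; <>p there: w1:F, w3:F, w7:F. ✗
w3: no successors, so []<>p holds vacuously. ✓
w4: successors {w3, w5}; <>p there: w3:F, w5:F. ✗
w5: no successors, so []<>p holds vacuously. ✓
w6: successors {w3}; <>p there: w3:F. ✗
w7: no successors, so []<>p holds vacuously. ✓
That's 4 of 8 worlds, so 4/8 = 1/2.

1/2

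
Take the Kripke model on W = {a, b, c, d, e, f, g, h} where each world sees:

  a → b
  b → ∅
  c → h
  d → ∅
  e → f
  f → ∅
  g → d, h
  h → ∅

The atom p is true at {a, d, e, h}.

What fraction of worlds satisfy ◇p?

a: successors {b}; p there: b:F. ✗
b: no successors, so ◇p fails. ✗
c: successors {h}; p there: h:T. ✓
d: no successors, so ◇p fails. ✗
e: successors {f}; p there: f:F. ✗
f: no successors, so ◇p fails. ✗
g: successors {d, h}; p there: d:T, h:T. ✓
h: no successors, so ◇p fails. ✗
That's 2 of 8 worlds, so 2/8 = 1/4.

1/4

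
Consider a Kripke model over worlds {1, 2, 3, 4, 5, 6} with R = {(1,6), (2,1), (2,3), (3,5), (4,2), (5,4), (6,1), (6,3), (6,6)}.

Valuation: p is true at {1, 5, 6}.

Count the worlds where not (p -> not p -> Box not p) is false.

6

1: p -> not p -> Box not p is T. ✗
2: p -> not p -> Box not p is T. ✗
3: p -> not p -> Box not p is T. ✗
4: p -> not p -> Box not p is T. ✗
5: p -> not p -> Box not p is T. ✗
6: p -> not p -> Box not p is T. ✗
Satisfying worlds: ∅.
So not (p -> not p -> Box not p) fails at the other 6 worlds.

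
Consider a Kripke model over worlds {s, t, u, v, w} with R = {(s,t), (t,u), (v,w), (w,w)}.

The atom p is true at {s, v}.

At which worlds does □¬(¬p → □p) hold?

s: successors {t}; ¬(¬p → □p) there: t:T. ✓
t: successors {u}; ¬(¬p → □p) there: u:F. ✗
u: no successors, so □¬(¬p → □p) holds vacuously. ✓
v: successors {w}; ¬(¬p → □p) there: w:T. ✓
w: successors {w}; ¬(¬p → □p) there: w:T. ✓

{s, u, v, w}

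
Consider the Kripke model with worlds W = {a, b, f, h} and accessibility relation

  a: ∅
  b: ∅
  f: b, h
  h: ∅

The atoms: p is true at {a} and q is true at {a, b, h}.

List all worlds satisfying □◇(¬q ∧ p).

a: no successors, so □◇(¬q ∧ p) holds vacuously. ✓
b: no successors, so □◇(¬q ∧ p) holds vacuously. ✓
f: successors {b, h}; ◇(¬q ∧ p) there: b:F, h:F. ✗
h: no successors, so □◇(¬q ∧ p) holds vacuously. ✓

{a, b, h}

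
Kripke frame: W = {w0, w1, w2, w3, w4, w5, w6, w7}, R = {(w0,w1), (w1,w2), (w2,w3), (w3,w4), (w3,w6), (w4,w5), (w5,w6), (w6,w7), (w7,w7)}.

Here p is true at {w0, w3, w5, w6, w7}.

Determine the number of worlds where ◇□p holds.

w0: successors {w1}; □p there: w1:F. ✗
w1: successors {w2}; □p there: w2:T. ✓
w2: successors {w3}; □p there: w3:F. ✗
w3: successors {w4, w6}; □p there: w4:T, w6:T. ✓
w4: successors {w5}; □p there: w5:T. ✓
w5: successors {w6}; □p there: w6:T. ✓
w6: successors {w7}; □p there: w7:T. ✓
w7: successors {w7}; □p there: w7:T. ✓
Satisfying worlds: {w1, w3, w4, w5, w6, w7}.

6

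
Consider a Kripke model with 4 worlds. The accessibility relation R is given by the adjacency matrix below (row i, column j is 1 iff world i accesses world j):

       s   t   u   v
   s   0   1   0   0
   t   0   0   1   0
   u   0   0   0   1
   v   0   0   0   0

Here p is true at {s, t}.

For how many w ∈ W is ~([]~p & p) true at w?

s: []~p & p is F. ✓
t: []~p & p is T. ✗
u: []~p & p is F. ✓
v: []~p & p is F. ✓
Satisfying worlds: {s, u, v}.

3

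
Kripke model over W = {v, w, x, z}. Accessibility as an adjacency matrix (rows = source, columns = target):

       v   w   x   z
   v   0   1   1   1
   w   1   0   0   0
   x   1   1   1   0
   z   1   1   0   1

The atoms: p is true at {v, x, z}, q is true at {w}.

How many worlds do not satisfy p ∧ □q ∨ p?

1

v: p ∧ □q is F, p is T. ✓
w: p ∧ □q is F, p is F. ✗
x: p ∧ □q is F, p is T. ✓
z: p ∧ □q is F, p is T. ✓
Satisfying worlds: {v, x, z}.
So p ∧ □q ∨ p fails at the other 1 world.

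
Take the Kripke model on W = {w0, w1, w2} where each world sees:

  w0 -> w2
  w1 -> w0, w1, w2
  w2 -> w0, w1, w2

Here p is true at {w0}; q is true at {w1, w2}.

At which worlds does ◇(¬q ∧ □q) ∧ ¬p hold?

{w1, w2}

w0: ◇(¬q ∧ □q) is F, ¬p is F. ✗
w1: ◇(¬q ∧ □q) is T, ¬p is T. ✓
w2: ◇(¬q ∧ □q) is T, ¬p is T. ✓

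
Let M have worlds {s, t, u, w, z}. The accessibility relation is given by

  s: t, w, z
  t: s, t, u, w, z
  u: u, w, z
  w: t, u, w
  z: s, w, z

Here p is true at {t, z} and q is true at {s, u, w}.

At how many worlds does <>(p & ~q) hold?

s: successors {t, w, z}; p & ~q there: t:T, w:F, z:T. ✓
t: successors {s, t, u, w, z}; p & ~q there: s:F, t:T, u:F, w:F, z:T. ✓
u: successors {u, w, z}; p & ~q there: u:F, w:F, z:T. ✓
w: successors {t, u, w}; p & ~q there: t:T, u:F, w:F. ✓
z: successors {s, w, z}; p & ~q there: s:F, w:F, z:T. ✓
Satisfying worlds: {s, t, u, w, z}.

5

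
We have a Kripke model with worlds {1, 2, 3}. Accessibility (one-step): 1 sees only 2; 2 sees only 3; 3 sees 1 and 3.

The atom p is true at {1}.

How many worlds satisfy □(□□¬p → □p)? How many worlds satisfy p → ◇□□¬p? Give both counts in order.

2 and 2

For □(□□¬p → □p):
1: successors {2}; □□¬p → □p there: 2:T. ✓
2: successors {3}; □□¬p → □p there: 3:T. ✓
3: successors {1, 3}; □□¬p → □p there: 1:F, 3:T. ✗
— 2 worlds.
For p → ◇□□¬p:
1: p is T, ◇□□¬p is F. ✗
2: p is F, ◇□□¬p is F. ✓
3: p is F, ◇□□¬p is T. ✓
— 2 worlds.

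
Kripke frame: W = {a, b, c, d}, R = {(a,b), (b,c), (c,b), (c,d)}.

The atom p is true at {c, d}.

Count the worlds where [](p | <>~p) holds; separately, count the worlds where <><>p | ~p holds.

For [](p | <>~p):
a: successors {b}; p | <>~p there: b:F. ✗
b: successors {c}; p | <>~p there: c:T. ✓
c: successors {b, d}; p | <>~p there: b:F, d:T. ✗
d: no successors, so [](p | <>~p) holds vacuously. ✓
— 2 worlds.
For <><>p | ~p:
a: <><>p is T, ~p is T. ✓
b: <><>p is T, ~p is T. ✓
c: <><>p is T, ~p is F. ✓
d: <><>p is F, ~p is F. ✗
— 3 worlds.

2 and 3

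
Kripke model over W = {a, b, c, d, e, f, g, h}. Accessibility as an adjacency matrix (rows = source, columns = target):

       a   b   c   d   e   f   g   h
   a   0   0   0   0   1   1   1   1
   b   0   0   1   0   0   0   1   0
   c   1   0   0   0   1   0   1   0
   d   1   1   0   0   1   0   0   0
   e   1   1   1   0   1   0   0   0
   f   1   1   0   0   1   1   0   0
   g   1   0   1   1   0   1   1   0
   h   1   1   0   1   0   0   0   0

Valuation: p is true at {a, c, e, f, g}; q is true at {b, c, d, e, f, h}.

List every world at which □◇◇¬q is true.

a: successors {e, f, g, h}; ◇◇¬q there: e:T, f:T, g:T, h:T. ✓
b: successors {c, g}; ◇◇¬q there: c:T, g:T. ✓
c: successors {a, e, g}; ◇◇¬q there: a:T, e:T, g:T. ✓
d: successors {a, b, e}; ◇◇¬q there: a:T, b:T, e:T. ✓
e: successors {a, b, c, e}; ◇◇¬q there: a:T, b:T, c:T, e:T. ✓
f: successors {a, b, e, f}; ◇◇¬q there: a:T, b:T, e:T, f:T. ✓
g: successors {a, c, d, f, g}; ◇◇¬q there: a:T, c:T, d:T, f:T, g:T. ✓
h: successors {a, b, d}; ◇◇¬q there: a:T, b:T, d:T. ✓

{a, b, c, d, e, f, g, h}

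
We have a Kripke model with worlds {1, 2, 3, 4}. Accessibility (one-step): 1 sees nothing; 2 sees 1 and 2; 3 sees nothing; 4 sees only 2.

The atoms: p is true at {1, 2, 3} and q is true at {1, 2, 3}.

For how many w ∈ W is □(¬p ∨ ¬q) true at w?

1: no successors, so □(¬p ∨ ¬q) holds vacuously. ✓
2: successors {1, 2}; ¬p ∨ ¬q there: 1:F, 2:F. ✗
3: no successors, so □(¬p ∨ ¬q) holds vacuously. ✓
4: successors {2}; ¬p ∨ ¬q there: 2:F. ✗
Satisfying worlds: {1, 3}.

2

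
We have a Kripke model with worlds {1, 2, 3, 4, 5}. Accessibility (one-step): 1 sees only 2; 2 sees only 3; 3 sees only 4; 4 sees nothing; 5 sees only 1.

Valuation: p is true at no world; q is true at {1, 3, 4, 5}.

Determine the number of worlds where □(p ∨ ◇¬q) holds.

2

1: successors {2}; p ∨ ◇¬q there: 2:F. ✗
2: successors {3}; p ∨ ◇¬q there: 3:F. ✗
3: successors {4}; p ∨ ◇¬q there: 4:F. ✗
4: no successors, so □(p ∨ ◇¬q) holds vacuously. ✓
5: successors {1}; p ∨ ◇¬q there: 1:T. ✓
Satisfying worlds: {4, 5}.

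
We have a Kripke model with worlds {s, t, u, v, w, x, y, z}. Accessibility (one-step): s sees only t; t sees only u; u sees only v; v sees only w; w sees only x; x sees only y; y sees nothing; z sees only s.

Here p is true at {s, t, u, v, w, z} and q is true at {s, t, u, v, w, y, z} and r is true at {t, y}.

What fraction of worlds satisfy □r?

s: successors {t}; r there: t:T. ✓
t: successors {u}; r there: u:F. ✗
u: successors {v}; r there: v:F. ✗
v: successors {w}; r there: w:F. ✗
w: successors {x}; r there: x:F. ✗
x: successors {y}; r there: y:T. ✓
y: no successors, so □r holds vacuously. ✓
z: successors {s}; r there: s:F. ✗
That's 3 of 8 worlds, so 3/8.

3/8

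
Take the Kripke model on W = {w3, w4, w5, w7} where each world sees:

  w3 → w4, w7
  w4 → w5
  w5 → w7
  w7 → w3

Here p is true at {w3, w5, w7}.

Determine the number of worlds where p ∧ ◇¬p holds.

1

w3: p is T, ◇¬p is T. ✓
w4: p is F, ◇¬p is F. ✗
w5: p is T, ◇¬p is F. ✗
w7: p is T, ◇¬p is F. ✗
Satisfying worlds: {w3}.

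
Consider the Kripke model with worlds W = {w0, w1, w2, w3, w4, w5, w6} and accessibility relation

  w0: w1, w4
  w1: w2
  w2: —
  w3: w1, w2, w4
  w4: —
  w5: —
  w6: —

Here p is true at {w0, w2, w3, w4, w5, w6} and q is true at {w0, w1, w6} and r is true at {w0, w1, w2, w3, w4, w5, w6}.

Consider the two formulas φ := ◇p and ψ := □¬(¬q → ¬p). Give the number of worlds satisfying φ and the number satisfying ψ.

3 and 5

For ◇p:
w0: successors {w1, w4}; p there: w1:F, w4:T. ✓
w1: successors {w2}; p there: w2:T. ✓
w2: no successors, so ◇p fails. ✗
w3: successors {w1, w2, w4}; p there: w1:F, w2:T, w4:T. ✓
w4: no successors, so ◇p fails. ✗
w5: no successors, so ◇p fails. ✗
w6: no successors, so ◇p fails. ✗
— 3 worlds.
For □¬(¬q → ¬p):
w0: successors {w1, w4}; ¬(¬q → ¬p) there: w1:F, w4:T. ✗
w1: successors {w2}; ¬(¬q → ¬p) there: w2:T. ✓
w2: no successors, so □¬(¬q → ¬p) holds vacuously. ✓
w3: successors {w1, w2, w4}; ¬(¬q → ¬p) there: w1:F, w2:T, w4:T. ✗
w4: no successors, so □¬(¬q → ¬p) holds vacuously. ✓
w5: no successors, so □¬(¬q → ¬p) holds vacuously. ✓
w6: no successors, so □¬(¬q → ¬p) holds vacuously. ✓
— 5 worlds.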